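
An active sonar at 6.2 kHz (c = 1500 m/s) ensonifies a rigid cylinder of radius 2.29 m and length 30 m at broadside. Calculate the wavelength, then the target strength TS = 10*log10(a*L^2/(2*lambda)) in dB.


Step 1: lambda = c/f = 1500/6200 = 0.24194 m
Step 2: TS = 10*log10(a*L^2/(2*lambda)) = 10*log10(2.29*30^2/(2*0.24194)) = 36.29

36.29 dB


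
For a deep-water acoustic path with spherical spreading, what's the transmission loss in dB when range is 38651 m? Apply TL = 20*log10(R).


91.74 dB


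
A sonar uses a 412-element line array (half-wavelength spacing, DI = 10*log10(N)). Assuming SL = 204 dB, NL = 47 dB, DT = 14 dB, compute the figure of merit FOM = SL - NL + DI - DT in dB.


Step 1: DI = 10*log10(412) = 26.15 dB
Step 2: FOM = SL - NL + DI - DT = 204 - 47 + 26.15 - 14 = 169.15

169.15 dB


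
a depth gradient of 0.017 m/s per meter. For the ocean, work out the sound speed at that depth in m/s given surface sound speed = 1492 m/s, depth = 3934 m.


c = 1492 + 0.017 * 3934 = 1558.878

1558.878 m/s


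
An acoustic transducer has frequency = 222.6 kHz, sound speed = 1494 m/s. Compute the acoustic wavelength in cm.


0.67 cm


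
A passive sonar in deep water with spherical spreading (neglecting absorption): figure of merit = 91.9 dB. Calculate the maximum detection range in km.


At max range FOM = TL, so 20*log10(R) = 91.9
R = 10^(91.9/20) = 39355.01 m = 39.36 km

39.36 km


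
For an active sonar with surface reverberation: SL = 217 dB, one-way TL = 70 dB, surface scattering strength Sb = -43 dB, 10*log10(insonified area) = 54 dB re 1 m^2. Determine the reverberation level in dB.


RL = SL - 2*TL + Sb + 10*log10(A) = 217 - 2*70 + (-43) + 54 = 88

88 dB


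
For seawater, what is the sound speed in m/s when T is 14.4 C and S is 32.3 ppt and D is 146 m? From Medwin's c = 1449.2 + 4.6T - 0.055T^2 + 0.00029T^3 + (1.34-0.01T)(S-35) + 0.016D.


c = 1449.2 + 4.6*14.4 - 0.055*14.4^2 + 0.00029*14.4^3 + (1.34 - 0.01*14.4)*(32.3 - 35) + 0.016*146 = 1504.01

1504.01 m/s


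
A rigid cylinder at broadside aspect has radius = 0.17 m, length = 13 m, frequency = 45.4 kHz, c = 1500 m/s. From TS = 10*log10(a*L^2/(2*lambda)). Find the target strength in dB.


lambda = 1500/45400 = 0.03304 m
TS = 10*log10(0.17*13^2/(2*0.03304)) = 26.38

26.38 dB


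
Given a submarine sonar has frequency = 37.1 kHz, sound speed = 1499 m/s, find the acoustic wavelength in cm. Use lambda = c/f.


4.04 cm


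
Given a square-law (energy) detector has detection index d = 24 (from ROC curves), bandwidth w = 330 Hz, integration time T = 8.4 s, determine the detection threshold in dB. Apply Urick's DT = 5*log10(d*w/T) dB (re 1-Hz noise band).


DT = 5*log10(d*w/T) = 5*log10(24 * 330 / 8.4) = 5*log10(942.86) = 14.87

14.87 dB


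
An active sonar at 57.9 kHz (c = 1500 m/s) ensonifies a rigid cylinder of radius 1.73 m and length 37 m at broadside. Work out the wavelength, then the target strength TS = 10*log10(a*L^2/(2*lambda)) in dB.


Step 1: lambda = c/f = 1500/57900 = 0.02591 m
Step 2: TS = 10*log10(a*L^2/(2*lambda)) = 10*log10(1.73*37^2/(2*0.02591)) = 46.6

46.6 dB


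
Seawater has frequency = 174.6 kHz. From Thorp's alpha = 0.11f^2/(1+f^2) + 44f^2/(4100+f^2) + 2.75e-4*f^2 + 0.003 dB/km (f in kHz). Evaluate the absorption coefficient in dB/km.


f^2 = 30485.16
alpha = 0.11*30485.16/(1+30485.16) + 44*30485.16/(4100+30485.16) + 2.75e-4*30485.16 + 0.003 = 47.28

47.28 dB/km


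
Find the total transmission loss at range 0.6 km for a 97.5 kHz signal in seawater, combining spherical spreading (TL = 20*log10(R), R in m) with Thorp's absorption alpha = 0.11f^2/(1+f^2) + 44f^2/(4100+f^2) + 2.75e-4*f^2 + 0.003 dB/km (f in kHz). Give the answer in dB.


75.64 dB


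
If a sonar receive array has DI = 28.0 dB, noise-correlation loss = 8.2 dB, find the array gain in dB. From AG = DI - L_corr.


19.8 dB


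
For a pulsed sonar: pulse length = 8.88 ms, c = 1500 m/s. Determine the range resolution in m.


dR = c*tau/2 = 1500 * 8.88e-3 / 2 = 6.66

6.66 m


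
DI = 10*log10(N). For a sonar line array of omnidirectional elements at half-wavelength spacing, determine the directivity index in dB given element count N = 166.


22.2 dB


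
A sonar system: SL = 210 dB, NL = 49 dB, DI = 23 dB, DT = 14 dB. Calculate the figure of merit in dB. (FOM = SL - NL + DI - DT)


170 dB


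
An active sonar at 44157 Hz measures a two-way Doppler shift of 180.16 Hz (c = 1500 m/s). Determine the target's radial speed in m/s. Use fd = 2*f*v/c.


3.06 m/s


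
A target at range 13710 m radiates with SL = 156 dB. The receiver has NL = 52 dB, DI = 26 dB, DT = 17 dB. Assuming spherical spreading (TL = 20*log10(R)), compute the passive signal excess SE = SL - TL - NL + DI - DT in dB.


Step 1: TL = 20*log10(13710) = 82.74 dB
Step 2: SE = 156 - 82.74 - 52 + 26 - 17 = 30.26

30.26 dB


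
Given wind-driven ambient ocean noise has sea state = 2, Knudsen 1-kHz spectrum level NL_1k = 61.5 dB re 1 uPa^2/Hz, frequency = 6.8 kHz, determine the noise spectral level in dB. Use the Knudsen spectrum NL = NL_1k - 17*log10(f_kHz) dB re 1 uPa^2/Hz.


47.35 dB


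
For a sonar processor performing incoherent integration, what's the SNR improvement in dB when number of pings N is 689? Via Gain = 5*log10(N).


Gain = 5*log10(689) = 14.19

14.19 dB


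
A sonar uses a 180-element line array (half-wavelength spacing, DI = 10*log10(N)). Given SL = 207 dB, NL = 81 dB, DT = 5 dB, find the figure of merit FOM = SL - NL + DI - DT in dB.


Step 1: DI = 10*log10(180) = 22.55 dB
Step 2: FOM = SL - NL + DI - DT = 207 - 81 + 22.55 - 5 = 143.55

143.55 dB


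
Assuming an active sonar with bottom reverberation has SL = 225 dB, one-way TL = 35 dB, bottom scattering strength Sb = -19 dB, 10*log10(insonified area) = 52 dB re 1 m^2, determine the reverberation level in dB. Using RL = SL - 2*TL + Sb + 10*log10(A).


RL = SL - 2*TL + Sb + 10*log10(A) = 225 - 2*35 + (-19) + 52 = 188

188 dB


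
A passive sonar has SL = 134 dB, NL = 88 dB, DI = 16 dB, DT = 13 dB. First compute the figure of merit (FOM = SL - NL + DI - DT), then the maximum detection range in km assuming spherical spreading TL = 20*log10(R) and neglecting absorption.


Step 1: FOM = SL - NL + DI - DT = 134 - 88 + 16 - 13 = 49 dB
Step 2: at max range FOM = TL = 20*log10(R), so R = 10^(49/20) = 281.84 m = 0.28 km

0.28 km


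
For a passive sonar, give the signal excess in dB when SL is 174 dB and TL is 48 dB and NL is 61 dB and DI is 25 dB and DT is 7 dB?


SE = SL - TL - NL + DI - DT = 174 - 48 - 61 + 25 - 7 = 83

83 dB


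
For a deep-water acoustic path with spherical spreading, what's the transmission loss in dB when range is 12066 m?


TL = 20*log10(12066) = 81.63

81.63 dB


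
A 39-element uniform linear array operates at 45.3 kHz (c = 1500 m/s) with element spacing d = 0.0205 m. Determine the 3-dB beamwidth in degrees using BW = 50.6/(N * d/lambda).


2.1 deg


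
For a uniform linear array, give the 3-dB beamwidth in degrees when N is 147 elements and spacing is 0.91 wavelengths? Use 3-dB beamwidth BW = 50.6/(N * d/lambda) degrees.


BW = 50.6 / (147 * 0.91) = 50.6 / 133.77 = 0.38

0.38 deg


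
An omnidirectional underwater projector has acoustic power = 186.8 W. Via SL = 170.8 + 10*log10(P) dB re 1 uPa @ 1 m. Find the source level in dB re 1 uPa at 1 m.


SL = 170.8 + 10*log10(186.8) = 170.8 + 22.71 = 193.51

193.51 dB


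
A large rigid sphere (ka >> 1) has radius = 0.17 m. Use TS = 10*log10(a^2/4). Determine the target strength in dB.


TS = 10*log10(0.17^2 / 4) = 10*log10(0.007225) = -21.41

-21.41 dB


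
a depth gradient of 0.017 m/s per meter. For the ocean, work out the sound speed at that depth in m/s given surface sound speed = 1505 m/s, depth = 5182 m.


c = 1505 + 0.017 * 5182 = 1593.094

1593.094 m/s


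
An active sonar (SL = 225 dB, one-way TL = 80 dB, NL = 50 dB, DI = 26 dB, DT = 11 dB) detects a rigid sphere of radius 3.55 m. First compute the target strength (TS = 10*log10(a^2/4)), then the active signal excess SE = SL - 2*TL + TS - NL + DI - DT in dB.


Step 1: TS = 10*log10(3.55^2/4) = 4.98 dB
Step 2: SE = SL - 2*TL + TS - NL + DI - DT = 225 - 2*80 + (4.98) - 50 + 26 - 11 = 34.98

34.98 dB


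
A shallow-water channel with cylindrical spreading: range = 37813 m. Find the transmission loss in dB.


TL = 10*log10(37813) = 45.78

45.78 dB


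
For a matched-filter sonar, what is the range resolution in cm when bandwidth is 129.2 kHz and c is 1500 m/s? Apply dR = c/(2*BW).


dR = c/(2*BW) = 1500 / (2 * 129.2e3) = 0.0058 m = 0.58 cm

0.58 cm


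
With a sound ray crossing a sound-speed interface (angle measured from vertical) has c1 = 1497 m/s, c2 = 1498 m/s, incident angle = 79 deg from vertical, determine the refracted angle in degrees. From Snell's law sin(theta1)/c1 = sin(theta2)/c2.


sin(theta2) = (c2/c1)*sin(theta1) = (1498/1497)*sin(79 deg) = 0.98228
theta2 = arcsin(0.98228) = 79.2

79.2 deg


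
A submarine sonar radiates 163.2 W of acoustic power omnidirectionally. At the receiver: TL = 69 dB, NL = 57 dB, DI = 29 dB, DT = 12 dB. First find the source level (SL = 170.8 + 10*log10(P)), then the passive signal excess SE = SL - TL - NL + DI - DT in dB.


Step 1: SL = 170.8 + 10*log10(163.2) = 192.93 dB
Step 2: SE = SL - TL - NL + DI - DT = 192.93 - 69 - 57 + 29 - 12 = 83.93

83.93 dB


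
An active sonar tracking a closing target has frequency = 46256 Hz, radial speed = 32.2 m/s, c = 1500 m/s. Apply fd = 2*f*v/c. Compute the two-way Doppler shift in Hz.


fd = 2*f*v/c = 2 * 46256 * 32.2 / 1500 = 1985.92

1985.92 Hz


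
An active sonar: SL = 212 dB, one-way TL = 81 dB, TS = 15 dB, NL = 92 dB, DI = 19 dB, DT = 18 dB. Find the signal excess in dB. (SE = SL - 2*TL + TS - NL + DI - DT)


-26 dB


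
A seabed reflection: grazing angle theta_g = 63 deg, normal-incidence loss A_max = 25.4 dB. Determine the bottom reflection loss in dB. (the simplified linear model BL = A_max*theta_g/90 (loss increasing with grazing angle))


BL = A_max * theta_g / 90 = 25.4 * 63 / 90 = 17.78

17.78 dB


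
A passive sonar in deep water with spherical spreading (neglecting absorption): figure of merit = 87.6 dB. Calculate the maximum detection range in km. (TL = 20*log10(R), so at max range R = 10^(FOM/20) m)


At max range FOM = TL, so 20*log10(R) = 87.6
R = 10^(87.6/20) = 23988.33 m = 23.99 km

23.99 km


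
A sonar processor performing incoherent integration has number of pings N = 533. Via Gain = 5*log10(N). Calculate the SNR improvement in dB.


13.63 dB


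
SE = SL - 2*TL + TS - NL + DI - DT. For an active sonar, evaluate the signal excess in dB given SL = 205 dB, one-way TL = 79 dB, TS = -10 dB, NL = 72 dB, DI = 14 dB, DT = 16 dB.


-37 dB


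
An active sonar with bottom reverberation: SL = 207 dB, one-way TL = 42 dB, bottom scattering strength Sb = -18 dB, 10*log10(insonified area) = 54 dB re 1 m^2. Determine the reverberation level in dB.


RL = SL - 2*TL + Sb + 10*log10(A) = 207 - 2*42 + (-18) + 54 = 159

159 dB


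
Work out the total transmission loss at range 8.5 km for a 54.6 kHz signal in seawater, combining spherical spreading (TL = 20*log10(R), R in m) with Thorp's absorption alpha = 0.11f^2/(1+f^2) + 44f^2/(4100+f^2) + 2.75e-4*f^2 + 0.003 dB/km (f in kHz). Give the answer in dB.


Step 1 (Thorp): alpha = 0.11*2981.16/(1+2981.16) + 44*2981.16/(4100+2981.16) + 2.75e-4*2981.16 + 0.003 = 19.4567 dB/km
Step 2: TL_spread = 20*log10(8500) = 78.59 dB
Step 3: TL_abs = alpha*R = 19.4567 * 8.5 = 165.38 dB
Step 4: TL_total = 78.59 + 165.38 = 243.97

243.97 dB


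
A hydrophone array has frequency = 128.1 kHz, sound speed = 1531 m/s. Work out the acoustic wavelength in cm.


lambda = c/f = 1531 / 128100 = 0.012 m = 1.2 cm

1.2 cm


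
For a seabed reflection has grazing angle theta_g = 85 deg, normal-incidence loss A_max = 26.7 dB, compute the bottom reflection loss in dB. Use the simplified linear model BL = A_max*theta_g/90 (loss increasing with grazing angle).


25.22 dB


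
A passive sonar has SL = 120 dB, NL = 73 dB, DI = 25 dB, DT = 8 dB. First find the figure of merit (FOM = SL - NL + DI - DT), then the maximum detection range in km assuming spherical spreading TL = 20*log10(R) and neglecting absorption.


Step 1: FOM = SL - NL + DI - DT = 120 - 73 + 25 - 8 = 64 dB
Step 2: at max range FOM = TL = 20*log10(R), so R = 10^(64/20) = 1584.89 m = 1.58 km

1.58 km


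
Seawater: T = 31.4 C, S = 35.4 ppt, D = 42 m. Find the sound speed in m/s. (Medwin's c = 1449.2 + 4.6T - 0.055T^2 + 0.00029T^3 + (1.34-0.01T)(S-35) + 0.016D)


1549.47 m/s


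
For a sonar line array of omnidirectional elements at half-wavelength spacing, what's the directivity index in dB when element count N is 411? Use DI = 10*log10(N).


26.14 dB


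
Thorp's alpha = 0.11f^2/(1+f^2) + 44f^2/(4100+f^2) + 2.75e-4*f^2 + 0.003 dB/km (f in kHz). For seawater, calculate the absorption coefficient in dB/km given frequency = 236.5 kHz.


f^2 = 55932.25
alpha = 0.11*55932.25/(1+55932.25) + 44*55932.25/(4100+55932.25) + 2.75e-4*55932.25 + 0.003 = 56.489

56.489 dB/km


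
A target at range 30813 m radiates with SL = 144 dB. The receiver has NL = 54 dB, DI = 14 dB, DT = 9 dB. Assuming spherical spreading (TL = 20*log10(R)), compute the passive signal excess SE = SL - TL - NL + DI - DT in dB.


Step 1: TL = 20*log10(30813) = 89.77 dB
Step 2: SE = 144 - 89.77 - 54 + 14 - 9 = 5.23

5.23 dB


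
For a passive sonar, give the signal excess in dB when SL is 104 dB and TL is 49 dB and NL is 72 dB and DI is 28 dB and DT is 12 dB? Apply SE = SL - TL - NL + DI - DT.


-1 dB


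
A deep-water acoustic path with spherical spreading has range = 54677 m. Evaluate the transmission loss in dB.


TL = 20*log10(54677) = 94.76

94.76 dB


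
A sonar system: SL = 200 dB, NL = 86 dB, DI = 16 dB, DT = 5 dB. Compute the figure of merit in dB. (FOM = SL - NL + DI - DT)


125 dB


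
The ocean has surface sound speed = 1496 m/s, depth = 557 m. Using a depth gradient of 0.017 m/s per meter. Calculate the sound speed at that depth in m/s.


c = 1496 + 0.017 * 557 = 1505.469

1505.469 m/s


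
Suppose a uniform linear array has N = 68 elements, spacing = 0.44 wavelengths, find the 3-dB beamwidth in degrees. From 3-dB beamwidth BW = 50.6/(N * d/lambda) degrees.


BW = 50.6 / (68 * 0.44) = 50.6 / 29.92 = 1.69

1.69 deg


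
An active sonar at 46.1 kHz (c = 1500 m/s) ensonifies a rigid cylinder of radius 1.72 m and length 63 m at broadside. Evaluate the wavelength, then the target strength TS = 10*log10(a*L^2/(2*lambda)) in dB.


Step 1: lambda = c/f = 1500/46100 = 0.03254 m
Step 2: TS = 10*log10(a*L^2/(2*lambda)) = 10*log10(1.72*63^2/(2*0.03254)) = 50.21

50.21 dB


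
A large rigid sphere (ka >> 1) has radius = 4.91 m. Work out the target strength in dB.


TS = 10*log10(4.91^2 / 4) = 10*log10(6.027025) = 7.8

7.8 dB


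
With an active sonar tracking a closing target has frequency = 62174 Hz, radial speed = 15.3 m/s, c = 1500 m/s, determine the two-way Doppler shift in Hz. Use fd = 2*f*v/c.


fd = 2*f*v/c = 2 * 62174 * 15.3 / 1500 = 1268.35

1268.35 Hz


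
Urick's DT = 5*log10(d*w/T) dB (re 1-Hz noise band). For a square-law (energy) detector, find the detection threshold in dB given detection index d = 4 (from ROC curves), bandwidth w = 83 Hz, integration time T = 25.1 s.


5.61 dB


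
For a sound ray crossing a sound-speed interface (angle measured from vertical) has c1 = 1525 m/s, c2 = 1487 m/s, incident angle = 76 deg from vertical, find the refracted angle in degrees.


sin(theta2) = (c2/c1)*sin(theta1) = (1487/1525)*sin(76 deg) = 0.94612
theta2 = arcsin(0.94612) = 71.11

71.11 deg


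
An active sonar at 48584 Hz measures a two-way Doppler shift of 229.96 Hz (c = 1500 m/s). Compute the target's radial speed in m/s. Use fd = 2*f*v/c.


From fd = 2*f*v/c, v = c*fd/(2*f) = 1500 * 229.96 / (2*48584) = 3.55

3.55 m/s


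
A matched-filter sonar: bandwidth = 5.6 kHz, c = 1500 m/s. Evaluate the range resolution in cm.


dR = c/(2*BW) = 1500 / (2 * 5.6e3) = 0.1339 m = 13.39 cm

13.39 cm


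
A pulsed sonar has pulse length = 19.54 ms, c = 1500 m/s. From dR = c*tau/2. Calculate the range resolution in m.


dR = c*tau/2 = 1500 * 19.54e-3 / 2 = 14.655

14.655 m


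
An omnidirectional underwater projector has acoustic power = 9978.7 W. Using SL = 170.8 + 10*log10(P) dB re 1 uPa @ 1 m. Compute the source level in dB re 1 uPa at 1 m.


SL = 170.8 + 10*log10(9978.7) = 170.8 + 39.99 = 210.79

210.79 dB


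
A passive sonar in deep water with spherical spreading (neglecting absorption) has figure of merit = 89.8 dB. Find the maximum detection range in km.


30.9 km


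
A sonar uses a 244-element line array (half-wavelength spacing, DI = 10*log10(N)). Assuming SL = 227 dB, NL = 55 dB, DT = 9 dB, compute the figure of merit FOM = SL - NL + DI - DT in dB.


Step 1: DI = 10*log10(244) = 23.87 dB
Step 2: FOM = SL - NL + DI - DT = 227 - 55 + 23.87 - 9 = 186.87

186.87 dB


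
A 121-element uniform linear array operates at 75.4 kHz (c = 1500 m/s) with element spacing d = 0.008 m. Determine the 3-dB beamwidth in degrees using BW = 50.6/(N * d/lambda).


Step 1: lambda = 1500/75400 = 0.01989 m
Step 2: d/lambda = 0.008/0.01989 = 0.4022
Step 3: BW = 50.6/(N * d/lambda) = 50.6/(121 * 0.4022) = 1.04

1.04 deg


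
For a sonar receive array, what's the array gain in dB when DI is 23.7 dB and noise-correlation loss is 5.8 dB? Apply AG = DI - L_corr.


AG = DI - L_corr = 23.7 - 5.8 = 17.9

17.9 dB


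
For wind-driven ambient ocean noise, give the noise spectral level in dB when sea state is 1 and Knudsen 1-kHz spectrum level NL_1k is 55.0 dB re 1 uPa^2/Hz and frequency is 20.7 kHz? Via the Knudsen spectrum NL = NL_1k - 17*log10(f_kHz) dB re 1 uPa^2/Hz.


NL = NL_1k - 17*log10(f_kHz) = 55.0 - 17*log10(20.7) = 55.0 - (22.37) = 32.63

32.63 dB


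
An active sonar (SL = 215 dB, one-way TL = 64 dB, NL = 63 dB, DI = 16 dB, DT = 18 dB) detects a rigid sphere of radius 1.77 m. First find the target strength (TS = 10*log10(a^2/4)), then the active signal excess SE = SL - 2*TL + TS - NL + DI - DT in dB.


Step 1: TS = 10*log10(1.77^2/4) = -1.06 dB
Step 2: SE = SL - 2*TL + TS - NL + DI - DT = 215 - 2*64 + (-1.06) - 63 + 16 - 18 = 20.94

20.94 dB


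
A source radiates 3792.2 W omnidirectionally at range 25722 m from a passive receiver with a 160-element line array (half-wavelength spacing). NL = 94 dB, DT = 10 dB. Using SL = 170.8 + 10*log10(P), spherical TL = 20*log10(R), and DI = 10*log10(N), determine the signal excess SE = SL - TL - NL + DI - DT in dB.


Step 1: SL = 170.8 + 10*log10(3792.2) = 206.59 dB
Step 2: TL = 20*log10(25722) = 88.21 dB
Step 3: DI = 10*log10(160) = 22.04 dB
Step 4: SE = SL - TL - NL + DI - DT = 206.59 - 88.21 - 94 + 22.04 - 10 = 36.42

36.42 dB


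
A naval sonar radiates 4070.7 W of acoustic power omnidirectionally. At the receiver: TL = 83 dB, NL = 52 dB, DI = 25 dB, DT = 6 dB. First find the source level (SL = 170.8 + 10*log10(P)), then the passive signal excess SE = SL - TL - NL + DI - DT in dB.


Step 1: SL = 170.8 + 10*log10(4070.7) = 206.9 dB
Step 2: SE = SL - TL - NL + DI - DT = 206.9 - 83 - 52 + 25 - 6 = 90.9

90.9 dB


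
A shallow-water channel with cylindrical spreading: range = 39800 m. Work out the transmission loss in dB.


TL = 10*log10(39800) = 46.0

46.0 dB


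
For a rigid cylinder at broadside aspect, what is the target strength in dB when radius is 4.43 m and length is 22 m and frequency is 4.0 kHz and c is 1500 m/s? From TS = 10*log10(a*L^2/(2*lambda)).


34.56 dB


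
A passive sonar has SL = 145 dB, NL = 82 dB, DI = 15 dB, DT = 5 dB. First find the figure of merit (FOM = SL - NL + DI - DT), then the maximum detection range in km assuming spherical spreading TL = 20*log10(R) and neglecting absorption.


Step 1: FOM = SL - NL + DI - DT = 145 - 82 + 15 - 5 = 73 dB
Step 2: at max range FOM = TL = 20*log10(R), so R = 10^(73/20) = 4466.84 m = 4.47 km

4.47 km


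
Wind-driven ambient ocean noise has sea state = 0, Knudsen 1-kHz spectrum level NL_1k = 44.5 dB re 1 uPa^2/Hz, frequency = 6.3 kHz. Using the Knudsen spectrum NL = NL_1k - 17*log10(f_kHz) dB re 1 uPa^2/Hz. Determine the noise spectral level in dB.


30.91 dB


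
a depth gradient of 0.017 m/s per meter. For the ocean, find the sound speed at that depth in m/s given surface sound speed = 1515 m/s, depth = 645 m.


c = 1515 + 0.017 * 645 = 1525.965

1525.965 m/s


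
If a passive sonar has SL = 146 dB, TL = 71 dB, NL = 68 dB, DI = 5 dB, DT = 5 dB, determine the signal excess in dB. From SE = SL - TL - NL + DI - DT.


SE = SL - TL - NL + DI - DT = 146 - 71 - 68 + 5 - 5 = 7

7 dB


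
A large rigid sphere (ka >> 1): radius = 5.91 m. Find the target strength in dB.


TS = 10*log10(5.91^2 / 4) = 10*log10(8.732025) = 9.41

9.41 dB


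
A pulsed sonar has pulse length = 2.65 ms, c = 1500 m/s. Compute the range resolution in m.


1.9875 m


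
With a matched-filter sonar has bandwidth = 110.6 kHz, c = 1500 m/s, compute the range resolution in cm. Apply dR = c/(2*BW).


dR = c/(2*BW) = 1500 / (2 * 110.6e3) = 0.0068 m = 0.68 cm

0.68 cm


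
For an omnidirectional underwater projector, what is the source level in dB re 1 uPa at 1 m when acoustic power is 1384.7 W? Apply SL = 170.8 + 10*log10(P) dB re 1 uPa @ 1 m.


SL = 170.8 + 10*log10(1384.7) = 170.8 + 31.41 = 202.21

202.21 dB


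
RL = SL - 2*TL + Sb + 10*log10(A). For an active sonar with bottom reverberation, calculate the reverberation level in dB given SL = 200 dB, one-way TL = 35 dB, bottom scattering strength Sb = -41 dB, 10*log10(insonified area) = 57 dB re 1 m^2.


RL = SL - 2*TL + Sb + 10*log10(A) = 200 - 2*35 + (-41) + 57 = 146

146 dB


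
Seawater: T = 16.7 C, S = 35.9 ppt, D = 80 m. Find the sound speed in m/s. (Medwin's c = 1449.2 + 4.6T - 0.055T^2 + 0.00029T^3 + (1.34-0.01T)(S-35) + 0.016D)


c = 1449.2 + 4.6*16.7 - 0.055*16.7^2 + 0.00029*16.7^3 + (1.34 - 0.01*16.7)*(35.9 - 35) + 0.016*80 = 1514.37

1514.37 m/s


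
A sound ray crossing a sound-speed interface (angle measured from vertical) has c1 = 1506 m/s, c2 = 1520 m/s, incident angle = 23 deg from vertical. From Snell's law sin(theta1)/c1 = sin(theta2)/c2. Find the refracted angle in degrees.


23.23 deg


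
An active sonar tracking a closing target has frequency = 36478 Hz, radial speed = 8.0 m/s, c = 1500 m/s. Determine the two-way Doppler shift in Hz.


389.1 Hz


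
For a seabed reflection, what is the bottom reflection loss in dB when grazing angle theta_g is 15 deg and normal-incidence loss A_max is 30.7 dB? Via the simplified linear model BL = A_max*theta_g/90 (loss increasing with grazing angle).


BL = A_max * theta_g / 90 = 30.7 * 15 / 90 = 5.12

5.12 dB


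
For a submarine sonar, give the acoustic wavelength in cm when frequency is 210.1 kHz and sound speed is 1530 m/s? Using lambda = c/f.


lambda = c/f = 1530 / 210100 = 0.0073 m = 0.73 cm

0.73 cm


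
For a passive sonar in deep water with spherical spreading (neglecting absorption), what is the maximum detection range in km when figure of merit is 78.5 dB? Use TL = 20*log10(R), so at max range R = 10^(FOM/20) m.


At max range FOM = TL, so 20*log10(R) = 78.5
R = 10^(78.5/20) = 8413.95 m = 8.41 km

8.41 km


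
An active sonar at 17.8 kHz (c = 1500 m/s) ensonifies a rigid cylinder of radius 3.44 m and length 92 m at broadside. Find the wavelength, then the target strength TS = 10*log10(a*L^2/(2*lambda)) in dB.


Step 1: lambda = c/f = 1500/17800 = 0.08427 m
Step 2: TS = 10*log10(a*L^2/(2*lambda)) = 10*log10(3.44*92^2/(2*0.08427)) = 52.37

52.37 dB


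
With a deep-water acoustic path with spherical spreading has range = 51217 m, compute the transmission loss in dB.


TL = 20*log10(51217) = 94.19

94.19 dB


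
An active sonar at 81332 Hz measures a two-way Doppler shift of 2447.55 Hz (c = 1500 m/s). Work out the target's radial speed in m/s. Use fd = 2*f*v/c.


22.57 m/s


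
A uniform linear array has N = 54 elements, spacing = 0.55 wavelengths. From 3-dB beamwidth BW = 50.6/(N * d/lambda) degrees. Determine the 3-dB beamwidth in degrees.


1.7 deg


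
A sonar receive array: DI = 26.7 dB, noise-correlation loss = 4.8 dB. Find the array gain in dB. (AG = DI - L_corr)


21.9 dB


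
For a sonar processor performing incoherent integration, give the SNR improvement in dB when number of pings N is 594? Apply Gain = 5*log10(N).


Gain = 5*log10(594) = 13.87

13.87 dB


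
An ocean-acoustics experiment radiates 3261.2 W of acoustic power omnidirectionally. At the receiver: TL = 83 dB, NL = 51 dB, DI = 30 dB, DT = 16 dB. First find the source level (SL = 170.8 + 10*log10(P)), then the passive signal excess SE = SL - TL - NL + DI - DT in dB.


Step 1: SL = 170.8 + 10*log10(3261.2) = 205.93 dB
Step 2: SE = SL - TL - NL + DI - DT = 205.93 - 83 - 51 + 30 - 16 = 85.93

85.93 dB


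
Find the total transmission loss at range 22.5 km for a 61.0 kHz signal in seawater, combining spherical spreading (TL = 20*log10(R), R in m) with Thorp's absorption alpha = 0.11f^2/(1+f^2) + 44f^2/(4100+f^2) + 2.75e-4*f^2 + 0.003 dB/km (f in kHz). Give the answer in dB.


Step 1 (Thorp): alpha = 0.11*3721.0/(1+3721.0) + 44*3721.0/(4100+3721.0) + 2.75e-4*3721.0 + 0.003 = 22.0701 dB/km
Step 2: TL_spread = 20*log10(22500) = 87.04 dB
Step 3: TL_abs = alpha*R = 22.0701 * 22.5 = 496.58 dB
Step 4: TL_total = 87.04 + 496.58 = 583.62

583.62 dB


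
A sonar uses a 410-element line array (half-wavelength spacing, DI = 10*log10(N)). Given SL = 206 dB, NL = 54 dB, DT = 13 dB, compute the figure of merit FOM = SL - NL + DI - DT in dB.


Step 1: DI = 10*log10(410) = 26.13 dB
Step 2: FOM = SL - NL + DI - DT = 206 - 54 + 26.13 - 13 = 165.13

165.13 dB


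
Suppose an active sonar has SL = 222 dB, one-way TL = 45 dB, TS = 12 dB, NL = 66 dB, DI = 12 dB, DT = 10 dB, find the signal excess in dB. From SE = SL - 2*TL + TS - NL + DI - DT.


SE = SL - 2*TL + TS - NL + DI - DT = 222 - 2*45 + (12) - 66 + 12 - 10 = 80

80 dB


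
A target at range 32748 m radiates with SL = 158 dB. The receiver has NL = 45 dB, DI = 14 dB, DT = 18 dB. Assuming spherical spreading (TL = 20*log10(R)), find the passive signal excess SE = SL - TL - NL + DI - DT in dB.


Step 1: TL = 20*log10(32748) = 90.3 dB
Step 2: SE = 158 - 90.3 - 45 + 14 - 18 = 18.7

18.7 dB


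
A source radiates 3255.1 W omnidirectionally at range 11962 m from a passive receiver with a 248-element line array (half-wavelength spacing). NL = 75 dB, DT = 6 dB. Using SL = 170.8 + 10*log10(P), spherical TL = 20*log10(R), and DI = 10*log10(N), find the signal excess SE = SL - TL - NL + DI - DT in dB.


Step 1: SL = 170.8 + 10*log10(3255.1) = 205.93 dB
Step 2: TL = 20*log10(11962) = 81.56 dB
Step 3: DI = 10*log10(248) = 23.94 dB
Step 4: SE = SL - TL - NL + DI - DT = 205.93 - 81.56 - 75 + 23.94 - 6 = 67.31

67.31 dB


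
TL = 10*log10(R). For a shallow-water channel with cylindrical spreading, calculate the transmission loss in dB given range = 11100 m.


TL = 10*log10(11100) = 40.45

40.45 dB


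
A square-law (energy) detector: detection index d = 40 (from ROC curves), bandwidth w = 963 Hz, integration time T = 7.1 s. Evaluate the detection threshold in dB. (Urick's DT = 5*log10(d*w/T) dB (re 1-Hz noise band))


DT = 5*log10(d*w/T) = 5*log10(40 * 963 / 7.1) = 5*log10(5425.35) = 18.67

18.67 dB


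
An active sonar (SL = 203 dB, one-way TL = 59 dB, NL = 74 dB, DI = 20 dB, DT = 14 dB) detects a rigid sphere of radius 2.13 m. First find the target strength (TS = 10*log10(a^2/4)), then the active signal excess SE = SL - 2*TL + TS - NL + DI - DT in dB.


Step 1: TS = 10*log10(2.13^2/4) = 0.55 dB
Step 2: SE = SL - 2*TL + TS - NL + DI - DT = 203 - 2*59 + (0.55) - 74 + 20 - 14 = 17.55

17.55 dB


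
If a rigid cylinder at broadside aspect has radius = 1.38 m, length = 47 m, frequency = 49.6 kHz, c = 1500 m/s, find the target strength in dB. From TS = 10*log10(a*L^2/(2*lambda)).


47.02 dB


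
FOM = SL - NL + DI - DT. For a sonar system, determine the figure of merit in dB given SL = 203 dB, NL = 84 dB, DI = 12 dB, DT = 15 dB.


FOM = SL - NL + DI - DT = 203 - 84 + 12 - 15 = 116

116 dB


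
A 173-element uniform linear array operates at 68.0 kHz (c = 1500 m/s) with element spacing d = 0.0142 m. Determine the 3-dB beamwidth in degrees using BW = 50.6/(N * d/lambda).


Step 1: lambda = 1500/68000 = 0.02206 m
Step 2: d/lambda = 0.0142/0.02206 = 0.6437
Step 3: BW = 50.6/(N * d/lambda) = 50.6/(173 * 0.6437) = 0.45

0.45 deg


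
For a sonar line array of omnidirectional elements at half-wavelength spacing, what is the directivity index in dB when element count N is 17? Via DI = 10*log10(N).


DI = 10*log10(17) = 12.3

12.3 dB


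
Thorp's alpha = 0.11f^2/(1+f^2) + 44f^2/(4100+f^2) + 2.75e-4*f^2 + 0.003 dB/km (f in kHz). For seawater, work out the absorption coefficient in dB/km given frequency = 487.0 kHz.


108.587 dB/km


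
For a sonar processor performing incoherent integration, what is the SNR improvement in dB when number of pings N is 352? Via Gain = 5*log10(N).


Gain = 5*log10(352) = 12.73

12.73 dB


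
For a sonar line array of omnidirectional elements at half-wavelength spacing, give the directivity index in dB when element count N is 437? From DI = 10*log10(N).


DI = 10*log10(437) = 26.4

26.4 dB


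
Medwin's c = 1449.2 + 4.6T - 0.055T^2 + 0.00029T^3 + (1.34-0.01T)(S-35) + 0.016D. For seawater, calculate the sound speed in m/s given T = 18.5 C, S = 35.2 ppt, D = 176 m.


c = 1449.2 + 4.6*18.5 - 0.055*18.5^2 + 0.00029*18.5^3 + (1.34 - 0.01*18.5)*(35.2 - 35) + 0.016*176 = 1520.36

1520.36 m/s


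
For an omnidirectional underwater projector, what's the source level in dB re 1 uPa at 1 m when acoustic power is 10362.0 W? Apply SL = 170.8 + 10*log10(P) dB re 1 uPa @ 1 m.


210.95 dB


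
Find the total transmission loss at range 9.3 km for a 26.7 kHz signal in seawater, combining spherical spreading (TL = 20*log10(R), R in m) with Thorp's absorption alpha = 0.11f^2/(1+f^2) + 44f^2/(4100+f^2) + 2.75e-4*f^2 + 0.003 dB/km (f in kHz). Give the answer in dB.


Step 1 (Thorp): alpha = 0.11*712.89/(1+712.89) + 44*712.89/(4100+712.89) + 2.75e-4*712.89 + 0.003 = 6.8262 dB/km
Step 2: TL_spread = 20*log10(9300) = 79.37 dB
Step 3: TL_abs = alpha*R = 6.8262 * 9.3 = 63.48 dB
Step 4: TL_total = 79.37 + 63.48 = 142.85

142.85 dB


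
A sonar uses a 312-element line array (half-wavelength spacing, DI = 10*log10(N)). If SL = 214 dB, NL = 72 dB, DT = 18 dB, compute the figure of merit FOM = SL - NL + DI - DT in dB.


148.94 dB


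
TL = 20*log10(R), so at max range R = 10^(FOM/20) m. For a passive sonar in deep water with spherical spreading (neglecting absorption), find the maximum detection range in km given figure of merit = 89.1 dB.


At max range FOM = TL, so 20*log10(R) = 89.1
R = 10^(89.1/20) = 28510.18 m = 28.51 km

28.51 km


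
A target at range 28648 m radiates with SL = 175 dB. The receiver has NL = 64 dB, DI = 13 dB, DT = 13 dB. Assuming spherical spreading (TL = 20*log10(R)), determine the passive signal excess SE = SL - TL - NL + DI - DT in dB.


Step 1: TL = 20*log10(28648) = 89.14 dB
Step 2: SE = 175 - 89.14 - 64 + 13 - 13 = 21.86

21.86 dB


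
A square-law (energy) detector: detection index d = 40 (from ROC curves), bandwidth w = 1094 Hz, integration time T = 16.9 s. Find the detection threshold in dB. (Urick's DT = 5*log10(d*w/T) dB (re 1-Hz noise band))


17.07 dB


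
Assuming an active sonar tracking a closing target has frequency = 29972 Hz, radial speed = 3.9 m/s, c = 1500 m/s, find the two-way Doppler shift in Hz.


fd = 2*f*v/c = 2 * 29972 * 3.9 / 1500 = 155.85

155.85 Hz


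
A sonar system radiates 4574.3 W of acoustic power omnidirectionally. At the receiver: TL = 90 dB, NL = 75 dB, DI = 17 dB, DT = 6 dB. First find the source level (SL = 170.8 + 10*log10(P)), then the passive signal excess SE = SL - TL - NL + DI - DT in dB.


Step 1: SL = 170.8 + 10*log10(4574.3) = 207.4 dB
Step 2: SE = SL - TL - NL + DI - DT = 207.4 - 90 - 75 + 17 - 6 = 53.4

53.4 dB


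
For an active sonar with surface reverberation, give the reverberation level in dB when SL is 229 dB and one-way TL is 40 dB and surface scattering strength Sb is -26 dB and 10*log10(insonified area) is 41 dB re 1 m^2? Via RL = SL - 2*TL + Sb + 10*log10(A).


164 dB


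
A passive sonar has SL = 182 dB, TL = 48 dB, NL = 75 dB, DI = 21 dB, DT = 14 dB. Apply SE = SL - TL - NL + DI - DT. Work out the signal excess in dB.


SE = SL - TL - NL + DI - DT = 182 - 48 - 75 + 21 - 14 = 66

66 dB


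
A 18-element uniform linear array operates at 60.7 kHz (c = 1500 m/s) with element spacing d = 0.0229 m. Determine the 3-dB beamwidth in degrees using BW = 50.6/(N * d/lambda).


Step 1: lambda = 1500/60700 = 0.02471 m
Step 2: d/lambda = 0.0229/0.02471 = 0.9268
Step 3: BW = 50.6/(N * d/lambda) = 50.6/(18 * 0.9268) = 3.03

3.03 deg


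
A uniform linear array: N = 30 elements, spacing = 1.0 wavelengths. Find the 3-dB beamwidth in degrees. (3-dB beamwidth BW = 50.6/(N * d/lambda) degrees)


BW = 50.6 / (30 * 1.0) = 50.6 / 30.0 = 1.69

1.69 deg


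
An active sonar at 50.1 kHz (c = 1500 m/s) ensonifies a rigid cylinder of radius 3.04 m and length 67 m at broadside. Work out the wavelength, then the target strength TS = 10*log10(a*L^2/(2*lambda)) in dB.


Step 1: lambda = c/f = 1500/50100 = 0.02994 m
Step 2: TS = 10*log10(a*L^2/(2*lambda)) = 10*log10(3.04*67^2/(2*0.02994)) = 53.58

53.58 dB


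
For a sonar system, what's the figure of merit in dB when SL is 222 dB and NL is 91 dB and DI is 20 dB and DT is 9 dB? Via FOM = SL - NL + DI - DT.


FOM = SL - NL + DI - DT = 222 - 91 + 20 - 9 = 142

142 dB


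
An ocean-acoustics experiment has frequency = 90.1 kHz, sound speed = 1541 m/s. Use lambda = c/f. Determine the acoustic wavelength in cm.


1.71 cm


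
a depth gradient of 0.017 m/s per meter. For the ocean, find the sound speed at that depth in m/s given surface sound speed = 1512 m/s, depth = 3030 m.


c = 1512 + 0.017 * 3030 = 1563.51

1563.51 m/s


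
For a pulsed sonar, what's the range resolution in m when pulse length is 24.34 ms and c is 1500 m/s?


dR = c*tau/2 = 1500 * 24.34e-3 / 2 = 18.255

18.255 m


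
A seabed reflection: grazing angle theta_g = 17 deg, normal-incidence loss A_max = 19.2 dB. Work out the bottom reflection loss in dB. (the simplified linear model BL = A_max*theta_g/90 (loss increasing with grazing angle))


3.63 dB


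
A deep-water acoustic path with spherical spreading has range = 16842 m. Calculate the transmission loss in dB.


84.53 dB


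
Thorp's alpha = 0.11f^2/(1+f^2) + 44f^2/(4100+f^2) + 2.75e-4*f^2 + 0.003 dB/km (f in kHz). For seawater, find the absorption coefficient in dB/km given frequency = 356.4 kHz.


f^2 = 127020.96
alpha = 0.11*127020.96/(1+127020.96) + 44*127020.96/(4100+127020.96) + 2.75e-4*127020.96 + 0.003 = 77.668

77.668 dB/km


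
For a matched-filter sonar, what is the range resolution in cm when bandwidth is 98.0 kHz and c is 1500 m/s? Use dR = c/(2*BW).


dR = c/(2*BW) = 1500 / (2 * 98.0e3) = 0.0077 m = 0.77 cm

0.77 cm


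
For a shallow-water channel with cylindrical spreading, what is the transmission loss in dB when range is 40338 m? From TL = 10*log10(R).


TL = 10*log10(40338) = 46.06

46.06 dB


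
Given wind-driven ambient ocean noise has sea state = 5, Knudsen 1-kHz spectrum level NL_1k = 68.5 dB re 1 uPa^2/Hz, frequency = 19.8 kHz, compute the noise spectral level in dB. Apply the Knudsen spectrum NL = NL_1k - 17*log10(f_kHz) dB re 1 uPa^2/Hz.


NL = NL_1k - 17*log10(f_kHz) = 68.5 - 17*log10(19.8) = 68.5 - (22.04) = 46.46

46.46 dB


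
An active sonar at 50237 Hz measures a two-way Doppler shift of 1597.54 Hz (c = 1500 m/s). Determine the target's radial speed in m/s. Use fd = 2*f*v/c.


From fd = 2*f*v/c, v = c*fd/(2*f) = 1500 * 1597.54 / (2*50237) = 23.85

23.85 m/s


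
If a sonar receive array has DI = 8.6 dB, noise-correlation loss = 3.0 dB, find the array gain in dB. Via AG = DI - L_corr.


5.6 dB


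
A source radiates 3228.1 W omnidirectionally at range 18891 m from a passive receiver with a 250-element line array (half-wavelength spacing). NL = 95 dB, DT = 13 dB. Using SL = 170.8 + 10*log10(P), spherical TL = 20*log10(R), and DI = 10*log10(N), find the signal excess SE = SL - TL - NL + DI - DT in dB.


36.34 dB


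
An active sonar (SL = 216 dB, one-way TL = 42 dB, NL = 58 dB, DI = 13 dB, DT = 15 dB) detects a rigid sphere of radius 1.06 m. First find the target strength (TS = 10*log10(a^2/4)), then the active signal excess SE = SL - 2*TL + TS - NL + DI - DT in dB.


Step 1: TS = 10*log10(1.06^2/4) = -5.51 dB
Step 2: SE = SL - 2*TL + TS - NL + DI - DT = 216 - 2*42 + (-5.51) - 58 + 13 - 15 = 66.49

66.49 dB


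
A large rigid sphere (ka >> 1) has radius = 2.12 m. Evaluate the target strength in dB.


TS = 10*log10(2.12^2 / 4) = 10*log10(1.1236) = 0.51

0.51 dB


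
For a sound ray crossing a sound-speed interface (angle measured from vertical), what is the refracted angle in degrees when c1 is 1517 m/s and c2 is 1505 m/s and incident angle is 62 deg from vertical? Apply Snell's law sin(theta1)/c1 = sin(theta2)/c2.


sin(theta2) = (c2/c1)*sin(theta1) = (1505/1517)*sin(62 deg) = 0.87596
theta2 = arcsin(0.87596) = 61.16

61.16 deg


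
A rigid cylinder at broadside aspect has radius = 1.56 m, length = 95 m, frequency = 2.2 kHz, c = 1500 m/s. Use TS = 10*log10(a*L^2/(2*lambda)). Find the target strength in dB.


lambda = 1500/2200 = 0.68182 m
TS = 10*log10(1.56*95^2/(2*0.68182)) = 40.14

40.14 dB


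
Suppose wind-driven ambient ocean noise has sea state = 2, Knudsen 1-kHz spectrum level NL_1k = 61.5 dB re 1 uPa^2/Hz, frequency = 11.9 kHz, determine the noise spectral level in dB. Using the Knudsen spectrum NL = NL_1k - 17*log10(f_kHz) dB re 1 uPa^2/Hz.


NL = NL_1k - 17*log10(f_kHz) = 61.5 - 17*log10(11.9) = 61.5 - (18.28) = 43.22

43.22 dB


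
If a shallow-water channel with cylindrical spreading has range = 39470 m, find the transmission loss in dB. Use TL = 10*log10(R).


45.96 dB


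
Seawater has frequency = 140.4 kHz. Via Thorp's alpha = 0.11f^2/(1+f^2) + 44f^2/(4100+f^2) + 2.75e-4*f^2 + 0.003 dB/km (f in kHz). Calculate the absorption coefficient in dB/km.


41.958 dB/km


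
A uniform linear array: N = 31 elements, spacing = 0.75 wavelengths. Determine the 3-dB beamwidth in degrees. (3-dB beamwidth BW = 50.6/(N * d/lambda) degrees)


2.18 deg


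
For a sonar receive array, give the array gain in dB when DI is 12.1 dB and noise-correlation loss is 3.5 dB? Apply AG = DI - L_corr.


AG = DI - L_corr = 12.1 - 3.5 = 8.6

8.6 dB


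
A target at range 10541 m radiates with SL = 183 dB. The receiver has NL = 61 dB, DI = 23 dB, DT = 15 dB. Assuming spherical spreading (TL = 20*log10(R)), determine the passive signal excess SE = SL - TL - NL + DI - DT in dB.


Step 1: TL = 20*log10(10541) = 80.46 dB
Step 2: SE = 183 - 80.46 - 61 + 23 - 15 = 49.54

49.54 dB


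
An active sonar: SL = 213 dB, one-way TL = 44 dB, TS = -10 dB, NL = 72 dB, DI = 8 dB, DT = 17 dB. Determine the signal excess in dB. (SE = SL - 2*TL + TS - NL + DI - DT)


SE = SL - 2*TL + TS - NL + DI - DT = 213 - 2*44 + (-10) - 72 + 8 - 17 = 34

34 dB


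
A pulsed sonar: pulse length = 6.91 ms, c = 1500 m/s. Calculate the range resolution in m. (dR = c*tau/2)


dR = c*tau/2 = 1500 * 6.91e-3 / 2 = 5.1825

5.1825 m
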